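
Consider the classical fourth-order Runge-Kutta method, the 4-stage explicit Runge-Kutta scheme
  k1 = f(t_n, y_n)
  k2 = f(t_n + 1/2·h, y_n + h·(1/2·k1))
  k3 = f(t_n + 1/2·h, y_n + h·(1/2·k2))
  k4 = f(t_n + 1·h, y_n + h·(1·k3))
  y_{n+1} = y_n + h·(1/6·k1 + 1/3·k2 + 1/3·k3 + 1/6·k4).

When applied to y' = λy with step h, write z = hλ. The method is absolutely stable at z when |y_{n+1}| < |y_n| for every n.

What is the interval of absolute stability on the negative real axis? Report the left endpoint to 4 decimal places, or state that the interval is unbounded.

Set f=λy, z=hλ:
  order 4, 4-stage ⇒ R(z)=1+z+z^2/2+z^3/6+z^4/24
  (e.g. R(-1.69)=0.27347, |R|=0.27347)

Find x<0 with |R(x)|<1.
x=-1.69: |R|=0.2735
|R(-1)|=0.3750 |R(-0.9)|=0.4108 |R(-0.85)|=0.4306
Bisect:
  x_lo=-3.5571 |R|=2.9387  x_hi=-0.0508 |R|=0.9505
  mid=-1.80392 |R|=0.28600 →hi
  mid=-2.68050 |R|=0.85316 →hi
  mid=-3.11879 |R|=1.63078 →lo
  mid=-2.89964 |R|=1.18654 →lo
  mid=-2.79007 |R|=1.00722 →lo
  mid=-2.73528 |R|=0.92718 →hi
  mid=-2.76268 |R|=0.96643 →hi
  mid=-2.77637 |R|=0.98663 →hi
  mid=-2.78322 |R|=0.99688 →hi
  ...
  [-2.78536,-2.78515] ⇒ x*=-2.7853
Interval (-2.7853, 0).

(-2.7853, 0).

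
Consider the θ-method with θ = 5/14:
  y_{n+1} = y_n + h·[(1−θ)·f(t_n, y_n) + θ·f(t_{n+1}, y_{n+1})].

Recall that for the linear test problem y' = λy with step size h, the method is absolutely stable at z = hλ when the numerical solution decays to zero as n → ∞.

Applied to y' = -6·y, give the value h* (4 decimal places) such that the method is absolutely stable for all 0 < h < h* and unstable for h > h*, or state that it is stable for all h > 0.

(-7.0000,0); λ=-6 ⇒ h* = (7)/6 = 1.1667.

Test eqn y'=λy, z=hλ:
  y_{n+1} = y_n + z·[9/14·y_n + 5/14·y_{n+1}] ⇒ (1 − 5/14z)y_{n+1} = (1 + 9/14z)y_n
  R(z) = (1 + 9/14z)/(1 − 5/14z).

Boundary: |R(x)|=1, x<0.
x=-0.36: |R|=0.6810
R=−1: 1+9/14x = −1+5/14x ⇒ -2/7x=2 ⇒ x=2/(-2/7)=-7.0000
Confirm numerically:
  x=-5.791: |R|=0.88742 <1
  x=-5.185: |R|=0.81816 <1
  x=-4.682: |R|=0.75215 <1
  x=-3.805: |R|=0.61302 <1
  x=-7.598: |R|=1.04601 >1
  x=-7.400: |R|=1.03137 >1
So |R|<1 on (-7.0000, 0).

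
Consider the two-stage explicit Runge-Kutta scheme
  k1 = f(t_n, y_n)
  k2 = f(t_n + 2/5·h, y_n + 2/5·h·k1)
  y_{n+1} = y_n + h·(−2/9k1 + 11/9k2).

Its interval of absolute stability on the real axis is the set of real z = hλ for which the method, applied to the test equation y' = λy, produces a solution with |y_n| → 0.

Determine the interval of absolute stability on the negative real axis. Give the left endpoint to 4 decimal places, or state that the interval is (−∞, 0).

z∈(-2.0455,0).

On y'=λy, z=hλ:
  k1=λy_n ⇒ h·k1=z·y_n;  k2=λ(1+2/5z)y_n ⇒ h·k2=z(1+2/5z)y_n
  y_{n+1}/y_n = 1 − 2/9z + 11/9z(1+2/5z) = 1 + z + 22/45z²
  Hence R(z) = 1 + z + 22/45z².

Find x<0 with |R(x)|<1.
x=-1.06: |R|=0.4893
R=1: x+22/45x²=0 ⇒ x=−45/22=-2.0455; min R=1−1/(4·22/45)=0.4886>−1
Confirm numerically:
  x=-2.007: |R|=0.96227 <1
  x=-1.857: |R|=0.82891 <1
  x=-1.683: |R|=0.70177 <1
  x=-2.554: |R|=1.63498 >1
  x=-2.203: |R|=1.16968 >1
Interval (-2.0455, 0).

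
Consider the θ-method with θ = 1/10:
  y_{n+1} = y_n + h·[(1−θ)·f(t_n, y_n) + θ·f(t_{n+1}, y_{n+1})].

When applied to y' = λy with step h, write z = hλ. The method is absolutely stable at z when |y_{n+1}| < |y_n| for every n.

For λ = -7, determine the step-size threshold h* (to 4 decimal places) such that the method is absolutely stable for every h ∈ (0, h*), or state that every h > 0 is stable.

(-2.5000,0); λ=-7 ⇒ h* = (5/2)/7 = 0.3571.

Test eqn y'=λy, z=hλ:
  y_{n+1} = y_n + z·[9/10·y_n + 1/10·y_{n+1}] ⇒ (1 − 1/10z)y_{n+1} = (1 + 9/10z)y_n
  R(z) = (1 + 9/10z)/(1 − 1/10z).

Find x<0 with |R(x)|<1.
x=-1.19: |R|=0.0634
R=−1: 1+9/10x = −1+1/10x ⇒ -4/5x=2 ⇒ x=2/(-4/5)=-2.5000
Confirm numerically:
  x=-2.152: |R|=0.77090 <1
  x=-1.997: |R|=0.66458 <1
  x=-1.224: |R|=0.09052 <1
  x=-1.190: |R|=0.06345 <1
  x=-3.069: |R|=1.34831 >1
  x=-2.857: |R|=1.22214 >1
  x=-2.545: |R|=1.02870 >1
Interval (-2.5000, 0).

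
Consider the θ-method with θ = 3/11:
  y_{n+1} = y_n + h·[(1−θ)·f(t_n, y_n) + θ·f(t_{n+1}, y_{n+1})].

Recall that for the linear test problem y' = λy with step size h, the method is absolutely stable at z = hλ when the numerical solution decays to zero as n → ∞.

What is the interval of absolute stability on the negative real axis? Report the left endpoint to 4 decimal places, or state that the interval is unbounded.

z∈(-4.4000,0).

Test eqn y'=λy, z=hλ:
  y_{n+1} = y_n + z·[8/11·y_n + 3/11·y_{n+1}] ⇒ (1 − 3/11z)y_{n+1} = (1 + 8/11z)y_n
  R(z) = (1 + 8/11z)/(1 − 3/11z).

Boundary: |R(x)|=1, x<0.
x=-1.2: |R|=0.0959
R=−1: 1+8/11x = −1+3/11x ⇒ -5/11x=2 ⇒ x=2/(-5/11)=-4.4000
Confirm numerically:
  x=-3.905: |R|=0.89104 <1
  x=-3.592: |R|=0.81447 <1
  x=-2.493: |R|=0.48401 <1
  x=-4.884: |R|=1.09434 >1
  x=-4.862: |R|=1.09028 >1
  x=-4.850: |R|=1.08806 >1
Interval (-4.4000, 0).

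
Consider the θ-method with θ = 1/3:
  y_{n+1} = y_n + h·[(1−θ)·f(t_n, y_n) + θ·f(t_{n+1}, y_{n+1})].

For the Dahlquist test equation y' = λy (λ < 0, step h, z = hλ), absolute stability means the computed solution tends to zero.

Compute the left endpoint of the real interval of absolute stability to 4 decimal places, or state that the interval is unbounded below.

left endpoint -6.0000.

Test eqn y'=λy, z=hλ:
  y_{n+1} = y_n + z·[2/3·y_n + 1/3·y_{n+1}] ⇒ (1 − 1/3z)y_{n+1} = (1 + 2/3z)y_n
  so R(z) = (1 + 2/3z)/(1 − 1/3z).

Need |R(x)|<1, x<0.
x=-0.99: |R|=0.2556
R=−1: 1+2/3x = −1+1/3x ⇒ -1/3x=2 ⇒ x=2/(-1/3)=-6.0000
Confirm numerically:
  x=-5.880: |R|=0.98649 <1
  x=-4.382: |R|=0.78082 <1
  x=-3.822: |R|=0.68074 <1
  x=-3.782: |R|=0.67296 <1
  x=-6.363: |R|=1.03877 >1
  x=-6.024: |R|=1.00266 >1
Stable set (-6.0000, 0).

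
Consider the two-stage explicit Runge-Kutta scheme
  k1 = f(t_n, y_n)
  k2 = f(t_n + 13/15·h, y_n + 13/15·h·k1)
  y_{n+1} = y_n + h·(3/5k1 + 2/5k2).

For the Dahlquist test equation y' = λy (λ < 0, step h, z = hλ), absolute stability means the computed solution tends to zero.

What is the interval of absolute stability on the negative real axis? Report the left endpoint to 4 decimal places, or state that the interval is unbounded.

(-2.8846, 0).

Set f=λy, z=hλ:
  k1=λy_n ⇒ h·k1=z·y_n;  k2=λ(1+13/15z)y_n ⇒ h·k2=z(1+13/15z)y_n
  y_{n+1}/y_n = 1 + 3/5z + 2/5z(1+13/15z) = 1 + z + 26/75z²
  so R(z) = 1 + z + 26/75z².

Boundary: |R(x)|=1, x<0.
x=-0.92: |R|=0.3734
R=1: x+26/75x²=0 ⇒ x=−75/26=-2.8846; min R=1−1/(4·26/75)=0.2788>−1
Confirm numerically:
  x=-2.846: |R|=0.96190 <1
  x=-2.688: |R|=0.81679 <1
  x=-1.529: |R|=0.28145 <1
  x=-3.450: |R|=1.67620 >1
  x=-3.068: |R|=1.19504 >1
Stable set (-2.8846, 0).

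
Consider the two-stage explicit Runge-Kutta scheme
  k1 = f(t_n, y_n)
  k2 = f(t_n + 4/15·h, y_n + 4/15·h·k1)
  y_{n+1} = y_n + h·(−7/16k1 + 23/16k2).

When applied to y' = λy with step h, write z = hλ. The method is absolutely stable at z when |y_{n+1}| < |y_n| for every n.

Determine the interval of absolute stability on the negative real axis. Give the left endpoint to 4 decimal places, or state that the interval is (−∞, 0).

On y'=λy, z=hλ:
  k1=λy_n ⇒ h·k1=z·y_n;  k2=λ(1+4/15z)y_n ⇒ h·k2=z(1+4/15z)y_n
  y_{n+1}/y_n = 1 − 7/16z + 23/16z(1+4/15z) = 1 + z + 23/60z²
  ⇒ R(z) = 1 + z + 23/60z².

Need |R(x)|<1, x<0.
x=-1.36: |R|=0.3490
R=1: x+23/60x²=0 ⇒ x=−60/23=-2.6087; min R=1−1/(4·23/60)=0.3478>−1
Confirm numerically:
  x=-2.408: |R|=0.81474 <1
  x=-2.355: |R|=0.77098 <1
  x=-1.902: |R|=0.48475 <1
  x=-1.439: |R|=0.35478 <1
  x=-2.934: |R|=1.36587 >1
  x=-2.866: |R|=1.28268 >1
  x=-2.863: |R|=1.27909 >1
So |R|<1 on (-2.6087, 0).

z∈(-2.6087,0).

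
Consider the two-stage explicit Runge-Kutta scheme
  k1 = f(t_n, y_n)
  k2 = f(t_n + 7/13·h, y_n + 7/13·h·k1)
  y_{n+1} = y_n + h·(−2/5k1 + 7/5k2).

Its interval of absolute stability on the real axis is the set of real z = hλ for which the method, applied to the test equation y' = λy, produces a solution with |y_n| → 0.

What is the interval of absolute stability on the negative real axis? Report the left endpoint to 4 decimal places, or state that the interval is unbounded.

Test eqn y'=λy, z=hλ:
  k1=λy_n ⇒ h·k1=z·y_n;  k2=λ(1+7/13z)y_n ⇒ h·k2=z(1+7/13z)y_n
  y_{n+1}/y_n = 1 − 2/5z + 7/5z(1+7/13z) = 1 + z + 49/65z²
  so R(z) = 1 + z + 49/65z².

Boundary: |R(x)|=1, x<0.
x=-0.73: |R|=0.6717
R=1: x+49/65x²=0 ⇒ x=−65/49=-1.3265; min R=1−1/(4·49/65)=0.6684>−1
Confirm numerically:
  x=-1.304: |R|=0.97785 <1
  x=-1.280: |R|=0.95510 <1
  x=-0.790: |R|=0.68048 <1
  x=-1.924: |R|=1.86657 >1
  x=-1.773: |R|=1.59674 >1
  x=-1.362: |R|=1.03642 >1
So |R|<1 on (-1.3265, 0).

z∈(-1.3265,0).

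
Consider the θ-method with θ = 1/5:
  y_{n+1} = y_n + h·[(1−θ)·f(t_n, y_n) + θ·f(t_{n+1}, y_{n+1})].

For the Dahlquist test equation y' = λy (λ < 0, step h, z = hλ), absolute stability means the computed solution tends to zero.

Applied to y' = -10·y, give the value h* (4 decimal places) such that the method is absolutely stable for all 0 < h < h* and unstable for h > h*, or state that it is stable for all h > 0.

(-3.3333,0); λ=-10 ⇒ h* = (10/3)/10 = 0.3333.

Test eqn y'=λy, z=hλ:
  y_{n+1} = y_n + z·[4/5·y_n + 1/5·y_{n+1}] ⇒ (1 − 1/5z)y_{n+1} = (1 + 4/5z)y_n
  so R(z) = (1 + 4/5z)/(1 − 1/5z).

Need |R(x)|<1, x<0.
x=-0.51: |R|=0.5372
R=−1: 1+4/5x = −1+1/5x ⇒ -3/5x=2 ⇒ x=2/(-3/5)=-3.3333
Confirm numerically:
  x=-2.928: |R|=0.84662 <1
  x=-2.038: |R|=0.44785 <1
  x=-1.543: |R|=0.17912 <1
  x=-3.489: |R|=1.05501 >1
  x=-3.486: |R|=1.05397 >1
  x=-3.414: |R|=1.02876 >1
Interval (-3.3333, 0).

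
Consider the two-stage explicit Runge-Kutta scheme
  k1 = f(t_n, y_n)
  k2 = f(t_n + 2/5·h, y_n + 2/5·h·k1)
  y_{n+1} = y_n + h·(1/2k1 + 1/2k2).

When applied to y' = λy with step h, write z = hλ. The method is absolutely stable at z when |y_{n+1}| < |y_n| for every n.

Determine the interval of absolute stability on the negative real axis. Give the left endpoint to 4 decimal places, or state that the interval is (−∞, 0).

z∈(-5.0000,0).

With y'=λy (z=hλ):
  k1=λy_n ⇒ h·k1=z·y_n;  k2=λ(1+2/5z)y_n ⇒ h·k2=z(1+2/5z)y_n
  y_{n+1}/y_n = 1 + 1/2z + 1/2z(1+2/5z) = 1 + z + 1/5z²
  so R(z) = 1 + z + 1/5z².

Solve |R(x)|<1 on ℝ⁻.
x=-1.73: |R|=0.1314
R=1: x+1/5x²=0 ⇒ x=−5=-5.0000; min R=1−1/(4·1/5)=-0.2500>−1
Confirm numerically:
  x=-4.144: |R|=0.29055 <1
  x=-2.570: |R|=0.24902 <1
  x=-2.399: |R|=0.24796 <1
  x=-5.587: |R|=1.65591 >1
  x=-5.427: |R|=1.46347 >1
So |R|<1 on (-5.0000, 0).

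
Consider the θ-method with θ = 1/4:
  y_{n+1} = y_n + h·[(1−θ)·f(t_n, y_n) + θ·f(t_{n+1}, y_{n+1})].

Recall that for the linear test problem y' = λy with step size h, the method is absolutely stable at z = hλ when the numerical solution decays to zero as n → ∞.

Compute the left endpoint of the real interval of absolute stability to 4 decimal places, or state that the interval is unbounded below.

Set f=λy, z=hλ:
  y_{n+1} = y_n + z·[3/4·y_n + 1/4·y_{n+1}] ⇒ (1 − 1/4z)y_{n+1} = (1 + 3/4z)y_n
  so R(z) = (1 + 3/4z)/(1 − 1/4z).

Need |R(x)|<1, x<0.
x=-1.39: |R|=0.0315
R=−1: 1+3/4x = −1+1/4x ⇒ -1/2x=2 ⇒ x=2/(-1/2)=-4.0000
Confirm numerically:
  x=-3.736: |R|=0.93175 <1
  x=-2.403: |R|=0.50117 <1
  x=-2.149: |R|=0.39795 <1
  x=-1.764: |R|=0.22415 <1
  x=-4.389: |R|=1.09274 >1
  x=-4.266: |R|=1.06436 >1
  x=-4.155: |R|=1.03801 >1
Interval (-4.0000, 0).

z* = -4.0000.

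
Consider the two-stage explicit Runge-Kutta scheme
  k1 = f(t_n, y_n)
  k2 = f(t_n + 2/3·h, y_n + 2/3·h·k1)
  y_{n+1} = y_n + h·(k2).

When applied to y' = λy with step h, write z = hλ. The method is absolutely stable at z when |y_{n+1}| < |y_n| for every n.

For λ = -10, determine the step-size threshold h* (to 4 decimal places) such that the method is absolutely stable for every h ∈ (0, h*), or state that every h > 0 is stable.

(-1.5000,0); λ=-10 ⇒ h* = (3/2)/10 = 0.1500.

Test eqn y'=λy, z=hλ:
  k1=λy_n ⇒ h·k1=z·y_n;  k2=λ(1+2/3z)y_n ⇒ h·k2=z(1+2/3z)y_n
  y_{n+1}/y_n = 1 + z(1+2/3z) = 1 + z + 2/3z²
  so R(z) = 1 + z + 2/3z².

Need |R(x)|<1, x<0.
x=-0.62: |R|=0.6363
R=1: x+2/3x²=0 ⇒ x=−3/2=-1.5000; min R=1−1/(4·2/3)=0.6250>−1
Confirm numerically:
  x=-1.417: |R|=0.92159 <1
  x=-1.291: |R|=0.82012 <1
  x=-1.159: |R|=0.73652 <1
  x=-1.826: |R|=1.39685 >1
  x=-1.661: |R|=1.17828 >1
Interval (-1.5000, 0).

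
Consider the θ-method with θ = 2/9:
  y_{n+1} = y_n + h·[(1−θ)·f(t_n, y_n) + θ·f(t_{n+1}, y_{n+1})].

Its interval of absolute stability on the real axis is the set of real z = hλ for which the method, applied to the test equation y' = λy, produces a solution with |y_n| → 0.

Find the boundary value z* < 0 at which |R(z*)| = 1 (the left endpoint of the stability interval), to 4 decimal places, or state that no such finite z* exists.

On y'=λy, z=hλ:
  y_{n+1} = y_n + z·[7/9·y_n + 2/9·y_{n+1}] ⇒ (1 − 2/9z)y_{n+1} = (1 + 7/9z)y_n
  ⇒ R(z) = (1 + 7/9z)/(1 − 2/9z).

Solve |R(x)|<1 on ℝ⁻.
x=-0.96: |R|=0.2088
R=−1: 1+7/9x = −1+2/9x ⇒ -5/9x=2 ⇒ x=2/(-5/9)=-3.6000
Confirm numerically:
  x=-2.505: |R|=0.60921 <1
  x=-2.498: |R|=0.60632 <1
  x=-1.776: |R|=0.27342 <1
  x=-1.592: |R|=0.17597 <1
  x=-3.897: |R|=1.08842 >1
  x=-3.833: |R|=1.06990 >1
  x=-3.787: |R|=1.05641 >1
Stable set (-3.6000, 0).

z* = -3.6000.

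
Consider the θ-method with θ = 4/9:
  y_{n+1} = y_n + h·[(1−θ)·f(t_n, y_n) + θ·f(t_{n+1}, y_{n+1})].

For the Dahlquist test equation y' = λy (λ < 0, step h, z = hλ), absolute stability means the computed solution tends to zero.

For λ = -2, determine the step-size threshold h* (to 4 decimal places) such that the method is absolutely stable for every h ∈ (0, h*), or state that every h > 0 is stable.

Test eqn y'=λy, z=hλ:
  y_{n+1} = y_n + z·[5/9·y_n + 4/9·y_{n+1}] ⇒ (1 − 4/9z)y_{n+1} = (1 + 5/9z)y_n
  Hence R(z) = (1 + 5/9z)/(1 − 4/9z).

Boundary: |R(x)|=1, x<0.
x=-1.11: |R|=0.2567
R=−1: 1+5/9x = −1+4/9x ⇒ -1/9x=2 ⇒ x=2/(-1/9)=-18.0000
Confirm numerically:
  x=-17.189: |R|=0.98957 <1
  x=-13.159: |R|=0.92146 <1
  x=-9.977: |R|=0.83596 <1
  x=-18.402: |R|=1.00487 >1
  x=-18.154: |R|=1.00189 >1
So |R|<1 on (-18.0000, 0).

(-18.0000,0); λ=-2 ⇒ h* = (18)/2 = 9.0000.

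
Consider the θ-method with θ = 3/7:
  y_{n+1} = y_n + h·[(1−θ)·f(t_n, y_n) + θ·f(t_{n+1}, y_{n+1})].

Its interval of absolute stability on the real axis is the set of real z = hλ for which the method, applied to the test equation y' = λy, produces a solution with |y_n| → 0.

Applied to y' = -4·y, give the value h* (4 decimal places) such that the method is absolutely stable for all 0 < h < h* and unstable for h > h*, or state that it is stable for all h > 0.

Set f=λy, z=hλ:
  y_{n+1} = y_n + z·[4/7·y_n + 3/7·y_{n+1}] ⇒ (1 − 3/7z)y_{n+1} = (1 + 4/7z)y_n
  R(z) = (1 + 4/7z)/(1 − 3/7z).

Boundary: |R(x)|=1, x<0.
x=-1.66: |R|=0.0301
R=−1: 1+4/7x = −1+3/7x ⇒ -1/7x=2 ⇒ x=2/(-1/7)=-14.0000
Confirm numerically:
  x=-12.795: |R|=0.97345 <1
  x=-12.065: |R|=0.95520 <1
  x=-11.358: |R|=0.93568 <1
  x=-8.670: |R|=0.83853 <1
  x=-14.440: |R|=1.00874 >1
  x=-14.122: |R|=1.00247 >1
Interval (-14.0000, 0).

(-14.0000,0); λ=-4 ⇒ h* = (14)/4 = 3.5000.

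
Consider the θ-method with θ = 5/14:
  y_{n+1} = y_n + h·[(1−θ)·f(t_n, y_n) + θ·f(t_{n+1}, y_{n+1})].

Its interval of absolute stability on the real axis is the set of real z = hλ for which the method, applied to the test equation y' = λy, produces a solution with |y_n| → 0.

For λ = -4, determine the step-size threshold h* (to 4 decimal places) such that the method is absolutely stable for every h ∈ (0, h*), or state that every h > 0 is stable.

On y'=λy, z=hλ:
  y_{n+1} = y_n + z·[9/14·y_n + 5/14·y_{n+1}] ⇒ (1 − 5/14z)y_{n+1} = (1 + 9/14z)y_n
  so R(z) = (1 + 9/14z)/(1 − 5/14z).

Find x<0 with |R(x)|<1.
x=-1.67: |R|=0.0461
R=−1: 1+9/14x = −1+5/14x ⇒ -2/7x=2 ⇒ x=2/(-2/7)=-7.0000
Confirm numerically:
  x=-6.205: |R|=0.92937 <1
  x=-3.544: |R|=0.56419 <1
  x=-3.073: |R|=0.46508 <1
  x=-7.207: |R|=1.01655 >1
  x=-7.142: |R|=1.01143 >1
So |R|<1 on (-7.0000, 0).

(-7.0000,0); λ=-4 ⇒ h* = (7)/4 = 1.7500.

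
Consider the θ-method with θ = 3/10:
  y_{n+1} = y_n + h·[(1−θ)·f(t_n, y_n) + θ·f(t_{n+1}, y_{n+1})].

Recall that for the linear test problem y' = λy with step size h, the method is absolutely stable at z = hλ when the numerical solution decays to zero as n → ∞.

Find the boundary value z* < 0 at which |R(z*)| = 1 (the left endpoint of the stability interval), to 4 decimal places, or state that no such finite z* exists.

z* = -5.0000.

Set f=λy, z=hλ:
  y_{n+1} = y_n + z·[7/10·y_n + 3/10·y_{n+1}] ⇒ (1 − 3/10z)y_{n+1} = (1 + 7/10z)y_n
  Hence R(z) = (1 + 7/10z)/(1 − 3/10z).

Solve |R(x)|<1 on ℝ⁻.
x=-1.4: |R|=0.0141
R=−1: 1+7/10x = −1+3/10x ⇒ -2/5x=2 ⇒ x=2/(-2/5)=-5.0000
Confirm numerically:
  x=-4.481: |R|=0.91144 <1
  x=-4.404: |R|=0.89729 <1
  x=-3.468: |R|=0.69967 <1
  x=-2.536: |R|=0.44025 <1
  x=-5.593: |R|=1.08858 >1
  x=-5.028: |R|=1.00446 >1
Interval (-5.0000, 0).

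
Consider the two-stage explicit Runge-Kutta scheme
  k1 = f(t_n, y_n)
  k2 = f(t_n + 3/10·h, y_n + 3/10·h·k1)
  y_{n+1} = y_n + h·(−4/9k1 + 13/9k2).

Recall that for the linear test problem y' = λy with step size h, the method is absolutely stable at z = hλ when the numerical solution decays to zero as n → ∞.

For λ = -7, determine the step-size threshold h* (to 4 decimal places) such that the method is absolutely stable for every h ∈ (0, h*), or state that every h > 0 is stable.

(-2.3077,0); λ=-7 ⇒ h* = (30/13)/7 = 0.3297.

On y'=λy, z=hλ:
  k1=λy_n ⇒ h·k1=z·y_n;  k2=λ(1+3/10z)y_n ⇒ h·k2=z(1+3/10z)y_n
  y_{n+1}/y_n = 1 − 4/9z + 13/9z(1+3/10z) = 1 + z + 13/30z²
  Hence R(z) = 1 + z + 13/30z².

Find x<0 with |R(x)|<1.
x=-1.46: |R|=0.4637
R=1: x+13/30x²=0 ⇒ x=−30/13=-2.3077; min R=1−1/(4·13/30)=0.4231>−1
Confirm numerically:
  x=-2.181: |R|=0.88026 <1
  x=-2.151: |R|=0.85395 <1
  x=-0.967: |R|=0.43821 <1
  x=-0.966: |R|=0.43837 <1
  x=-2.883: |R|=1.71873 >1
  x=-2.800: |R|=1.59733 >1
  x=-2.556: |R|=1.27503 >1
Stable set (-2.3077, 0).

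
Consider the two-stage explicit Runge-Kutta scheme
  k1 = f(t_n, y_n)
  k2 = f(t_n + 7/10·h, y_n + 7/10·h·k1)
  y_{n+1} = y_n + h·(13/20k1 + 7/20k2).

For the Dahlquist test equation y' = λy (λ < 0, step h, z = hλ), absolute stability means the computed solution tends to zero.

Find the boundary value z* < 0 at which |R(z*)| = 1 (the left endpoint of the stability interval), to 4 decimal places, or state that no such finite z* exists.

On y'=λy, z=hλ:
  k1=λy_n ⇒ h·k1=z·y_n;  k2=λ(1+7/10z)y_n ⇒ h·k2=z(1+7/10z)y_n
  y_{n+1}/y_n = 1 + 13/20z + 7/20z(1+7/10z) = 1 + z + 49/200z²
  ⇒ R(z) = 1 + z + 49/200z².

Find x<0 with |R(x)|<1.
x=-0.31: |R|=0.7135
R=1: x+49/200x²=0 ⇒ x=−200/49=-4.0816; min R=1−1/(4·49/200)=-0.0204>−1
Confirm numerically:
  x=-2.065: |R|=0.02026 <1
  x=-1.811: |R|=0.00747 <1
  x=-1.750: |R|=0.00031 <1
  x=-1.634: |R|=0.02014 <1
  x=-4.465: |R|=1.41938 >1
  x=-4.343: |R|=1.27810 >1
  x=-4.208: |R|=1.13028 >1
Interval (-4.0816, 0).

z* = -4.0816.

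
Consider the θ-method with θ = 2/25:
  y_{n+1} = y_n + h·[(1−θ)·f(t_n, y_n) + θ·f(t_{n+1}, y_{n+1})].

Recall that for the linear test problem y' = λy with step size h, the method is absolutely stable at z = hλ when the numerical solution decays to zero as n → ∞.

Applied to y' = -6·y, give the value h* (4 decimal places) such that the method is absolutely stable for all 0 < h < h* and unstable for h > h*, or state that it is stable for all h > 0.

(-2.3810,0); λ=-6 ⇒ h* = (50/21)/6 = 0.3968.

Set f=λy, z=hλ:
  y_{n+1} = y_n + z·[23/25·y_n + 2/25·y_{n+1}] ⇒ (1 − 2/25z)y_{n+1} = (1 + 23/25z)y_n
  Hence R(z) = (1 + 23/25z)/(1 − 2/25z).

Boundary: |R(x)|=1, x<0.
x=-1.32: |R|=0.1939
R=−1: 1+23/25x = −1+2/25x ⇒ -21/25x=2 ⇒ x=2/(-21/25)=-2.3810
Confirm numerically:
  x=-1.866: |R|=0.62363 <1
  x=-1.212: |R|=0.10487 <1
  x=-1.112: |R|=0.02116 <1
  x=-1.025: |R|=0.05268 <1
  x=-2.755: |R|=1.25746 >1
  x=-2.657: |R|=1.19123 >1
Stable set (-2.3810, 0).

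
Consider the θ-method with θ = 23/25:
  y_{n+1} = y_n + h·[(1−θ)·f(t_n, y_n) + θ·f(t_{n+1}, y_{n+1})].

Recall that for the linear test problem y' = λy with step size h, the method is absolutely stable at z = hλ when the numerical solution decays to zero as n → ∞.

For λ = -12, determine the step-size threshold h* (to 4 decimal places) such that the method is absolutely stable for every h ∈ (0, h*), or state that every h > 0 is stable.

On y'=λy, z=hλ:
  y_{n+1} = y_n + z·[2/25·y_n + 23/25·y_{n+1}] ⇒ (1 − 23/25z)y_{n+1} = (1 + 2/25z)y_n
  R(z) = (1 + 2/25z)/(1 − 23/25z).

Boundary: |R(x)|=1, x<0.
x=-1.31: |R|=0.4059
x=-2: |R|=0.2958
x=-10: |R|=0.0196
x=-100: |R|=0.0753
θ=23/25≥1/2 ⇒ |1+2/25x|<|1−23/25x| ∀x<0 ⇒ interval (−∞,0).

(−∞, 0) — no finite endpoint. Any h>0 works for λ=-12.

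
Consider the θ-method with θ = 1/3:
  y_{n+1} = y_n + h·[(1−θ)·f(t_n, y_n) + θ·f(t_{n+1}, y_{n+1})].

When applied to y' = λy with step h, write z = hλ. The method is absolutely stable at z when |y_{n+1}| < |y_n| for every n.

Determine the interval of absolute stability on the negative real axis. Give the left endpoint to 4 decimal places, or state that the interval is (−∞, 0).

z∈(-6.0000,0).

Set f=λy, z=hλ:
  y_{n+1} = y_n + z·[2/3·y_n + 1/3·y_{n+1}] ⇒ (1 − 1/3z)y_{n+1} = (1 + 2/3z)y_n
  ⇒ R(z) = (1 + 2/3z)/(1 − 1/3z).

Solve |R(x)|<1 on ℝ⁻.
x=-0.45: |R|=0.6087
R=−1: 1+2/3x = −1+1/3x ⇒ -1/3x=2 ⇒ x=2/(-1/3)=-6.0000
Confirm numerically:
  x=-5.770: |R|=0.97377 <1
  x=-3.419: |R|=0.59791 <1
  x=-2.522: |R|=0.37016 <1
  x=-6.111: |R|=1.01218 >1
  x=-6.087: |R|=1.00957 >1
Stable set (-6.0000, 0).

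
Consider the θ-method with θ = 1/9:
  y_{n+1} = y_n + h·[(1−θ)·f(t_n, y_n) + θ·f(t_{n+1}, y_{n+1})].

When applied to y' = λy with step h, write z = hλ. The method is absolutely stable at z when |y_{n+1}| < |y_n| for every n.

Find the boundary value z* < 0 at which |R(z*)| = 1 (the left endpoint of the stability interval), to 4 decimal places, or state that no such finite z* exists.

z* = -2.5714.

With y'=λy (z=hλ):
  y_{n+1} = y_n + z·[8/9·y_n + 1/9·y_{n+1}] ⇒ (1 − 1/9z)y_{n+1} = (1 + 8/9z)y_n
  R(z) = (1 + 8/9z)/(1 − 1/9z).

Boundary: |R(x)|=1, x<0.
x=-0.91: |R|=0.1736
R=−1: 1+8/9x = −1+1/9x ⇒ -7/9x=2 ⇒ x=2/(-7/9)=-2.5714
Confirm numerically:
  x=-2.423: |R|=0.90904 <1
  x=-2.042: |R|=0.66437 <1
  x=-1.792: |R|=0.49444 <1
  x=-3.168: |R|=1.34320 >1
  x=-3.018: |R|=1.26011 >1
  x=-2.764: |R|=1.11459 >1
So |R|<1 on (-2.5714, 0).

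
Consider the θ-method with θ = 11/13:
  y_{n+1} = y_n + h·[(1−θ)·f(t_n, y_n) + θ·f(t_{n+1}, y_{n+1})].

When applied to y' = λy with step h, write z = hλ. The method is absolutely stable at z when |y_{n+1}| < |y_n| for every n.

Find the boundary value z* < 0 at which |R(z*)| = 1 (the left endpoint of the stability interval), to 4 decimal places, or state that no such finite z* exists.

interval (−∞, 0).

Set f=λy, z=hλ:
  y_{n+1} = y_n + z·[2/13·y_n + 11/13·y_{n+1}] ⇒ (1 − 11/13z)y_{n+1} = (1 + 2/13z)y_n
  R(z) = (1 + 2/13z)/(1 − 11/13z).

Solve |R(x)|<1 on ℝ⁻.
x=-0.71: |R|=0.5565
x=-2: |R|=0.2571
x=-10: |R|=0.0569
x=-100: |R|=0.1680
θ=11/13≥1/2 ⇒ |1+2/13x|<|1−11/13x| ∀x<0 ⇒ stable on all of ℝ⁻.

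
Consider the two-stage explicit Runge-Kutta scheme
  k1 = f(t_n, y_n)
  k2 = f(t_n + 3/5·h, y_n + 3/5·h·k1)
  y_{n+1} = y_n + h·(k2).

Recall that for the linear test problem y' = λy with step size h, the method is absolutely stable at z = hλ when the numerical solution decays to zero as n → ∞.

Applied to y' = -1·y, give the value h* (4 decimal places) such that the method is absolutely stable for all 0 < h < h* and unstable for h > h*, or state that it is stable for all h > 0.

(-1.6667,0); λ=-1 ⇒ h* = (5/3)/1 = 1.6667.

With y'=λy (z=hλ):
  k1=λy_n ⇒ h·k1=z·y_n;  k2=λ(1+3/5z)y_n ⇒ h·k2=z(1+3/5z)y_n
  y_{n+1}/y_n = 1 + z(1+3/5z) = 1 + z + 3/5z²
  R(z) = 1 + z + 3/5z².

Solve |R(x)|<1 on ℝ⁻.
x=-0.5: |R|=0.6500
R=1: x+3/5x²=0 ⇒ x=−5/3=-1.6667; min R=1−1/(4·3/5)=0.5833>−1
Confirm numerically:
  x=-1.516: |R|=0.86295 <1
  x=-1.468: |R|=0.82501 <1
  x=-1.075: |R|=0.61837 <1
  x=-1.037: |R|=0.60822 <1
  x=-1.904: |R|=1.27113 >1
  x=-1.799: |R|=1.14284 >1
  x=-1.696: |R|=1.02985 >1
Stable set (-1.6667, 0).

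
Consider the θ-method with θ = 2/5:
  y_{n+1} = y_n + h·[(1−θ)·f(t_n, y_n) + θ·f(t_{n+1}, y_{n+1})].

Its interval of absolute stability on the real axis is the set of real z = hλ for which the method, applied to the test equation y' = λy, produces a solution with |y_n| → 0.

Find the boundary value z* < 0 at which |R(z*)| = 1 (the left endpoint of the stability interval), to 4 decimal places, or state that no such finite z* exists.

left endpoint -10.0000.

With y'=λy (z=hλ):
  y_{n+1} = y_n + z·[3/5·y_n + 2/5·y_{n+1}] ⇒ (1 − 2/5z)y_{n+1} = (1 + 3/5z)y_n
  Hence R(z) = (1 + 3/5z)/(1 − 2/5z).

Boundary: |R(x)|=1, x<0.
x=-1.02: |R|=0.2756
R=−1: 1+3/5x = −1+2/5x ⇒ -1/5x=2 ⇒ x=2/(-1/5)=-10.0000
Confirm numerically:
  x=-8.399: |R|=0.92655 <1
  x=-8.334: |R|=0.92311 <1
  x=-5.749: |R|=0.74233 <1
  x=-4.284: |R|=0.57871 <1
  x=-10.559: |R|=1.02140 >1
  x=-10.281: |R|=1.01099 >1
Interval (-10.0000, 0).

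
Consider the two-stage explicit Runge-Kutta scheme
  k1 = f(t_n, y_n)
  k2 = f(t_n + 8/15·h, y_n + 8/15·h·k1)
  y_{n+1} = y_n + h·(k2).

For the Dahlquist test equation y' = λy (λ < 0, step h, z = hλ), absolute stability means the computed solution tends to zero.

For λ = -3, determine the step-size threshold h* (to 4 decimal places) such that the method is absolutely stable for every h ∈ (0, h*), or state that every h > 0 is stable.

(-1.8750,0); λ=-3 ⇒ h* = (15/8)/3 = 0.6250.

Set f=λy, z=hλ:
  k1=λy_n ⇒ h·k1=z·y_n;  k2=λ(1+8/15z)y_n ⇒ h·k2=z(1+8/15z)y_n
  y_{n+1}/y_n = 1 + z(1+8/15z) = 1 + z + 8/15z²
  R(z) = 1 + z + 8/15z².

Need |R(x)|<1, x<0.
x=-1.39: |R|=0.6405
R=1: x+8/15x²=0 ⇒ x=−15/8=-1.8750; min R=1−1/(4·8/15)=0.5312>−1
Confirm numerically:
  x=-1.151: |R|=0.55556 <1
  x=-0.909: |R|=0.53168 <1
  x=-0.824: |R|=0.53812 <1
  x=-2.338: |R|=1.57733 >1
  x=-2.286: |R|=1.50109 >1
  x=-2.017: |R|=1.15275 >1
Interval (-1.8750, 0).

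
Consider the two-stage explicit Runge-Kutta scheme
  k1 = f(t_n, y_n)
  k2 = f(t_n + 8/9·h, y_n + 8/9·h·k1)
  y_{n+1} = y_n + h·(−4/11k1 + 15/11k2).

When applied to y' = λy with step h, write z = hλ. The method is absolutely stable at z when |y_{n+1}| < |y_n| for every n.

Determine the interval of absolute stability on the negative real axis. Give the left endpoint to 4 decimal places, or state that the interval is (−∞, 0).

On y'=λy, z=hλ:
  k1=λy_n ⇒ h·k1=z·y_n;  k2=λ(1+8/9z)y_n ⇒ h·k2=z(1+8/9z)y_n
  y_{n+1}/y_n = 1 − 4/11z + 15/11z(1+8/9z) = 1 + z + 40/33z²
  Hence R(z) = 1 + z + 40/33z².

Need |R(x)|<1, x<0.
x=-0.86: |R|=1.0365
R=1: x+40/33x²=0 ⇒ x=−33/40=-0.8250; min R=1−1/(4·40/33)=0.7937>−1
Confirm numerically:
  x=-0.804: |R|=0.97953 <1
  x=-0.526: |R|=0.80936 <1
  x=-0.508: |R|=0.80480 <1
  x=-0.434: |R|=0.79431 <1
  x=-1.086: |R|=1.34357 >1
  x=-0.978: |R|=1.18137 >1
So |R|<1 on (-0.8250, 0).

(-0.8250, 0).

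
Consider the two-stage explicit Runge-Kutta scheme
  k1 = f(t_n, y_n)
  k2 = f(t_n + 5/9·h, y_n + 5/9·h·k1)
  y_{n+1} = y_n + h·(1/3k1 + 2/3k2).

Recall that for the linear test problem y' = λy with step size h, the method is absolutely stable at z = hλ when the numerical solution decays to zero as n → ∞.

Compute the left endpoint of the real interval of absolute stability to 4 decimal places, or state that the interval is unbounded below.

z* = -2.7000.

On y'=λy, z=hλ:
  k1=λy_n ⇒ h·k1=z·y_n;  k2=λ(1+5/9z)y_n ⇒ h·k2=z(1+5/9z)y_n
  y_{n+1}/y_n = 1 + 1/3z + 2/3z(1+5/9z) = 1 + z + 10/27z²
  so R(z) = 1 + z + 10/27z².

Boundary: |R(x)|=1, x<0.
x=-1.66: |R|=0.3606
R=1: x+10/27x²=0 ⇒ x=−27/10=-2.7000; min R=1−1/(4·10/27)=0.3250>−1
Confirm numerically:
  x=-2.673: |R|=0.97327 <1
  x=-2.551: |R|=0.85922 <1
  x=-2.339: |R|=0.68727 <1
  x=-1.822: |R|=0.40751 <1
  x=-3.288: |R|=1.71605 >1
  x=-2.824: |R|=1.12969 >1
  x=-2.749: |R|=1.04989 >1
So |R|<1 on (-2.7000, 0).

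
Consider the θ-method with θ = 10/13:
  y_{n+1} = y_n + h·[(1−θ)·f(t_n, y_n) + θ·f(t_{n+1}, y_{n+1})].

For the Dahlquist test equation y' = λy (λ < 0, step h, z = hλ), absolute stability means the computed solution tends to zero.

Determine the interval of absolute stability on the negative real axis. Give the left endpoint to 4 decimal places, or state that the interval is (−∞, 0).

unbounded; (−∞, 0).

Set f=λy, z=hλ:
  y_{n+1} = y_n + z·[3/13·y_n + 10/13·y_{n+1}] ⇒ (1 − 10/13z)y_{n+1} = (1 + 3/13z)y_n
  ⇒ R(z) = (1 + 3/13z)/(1 − 10/13z).

Solve |R(x)|<1 on ℝ⁻.
x=-1.03: |R|=0.4253
x=-2: |R|=0.2121
x=-10: |R|=0.1504
x=-100: |R|=0.2833
θ=10/13≥1/2 ⇒ |1+3/13x|<|1−10/13x| ∀x<0 ⇒ stable on all of ℝ⁻.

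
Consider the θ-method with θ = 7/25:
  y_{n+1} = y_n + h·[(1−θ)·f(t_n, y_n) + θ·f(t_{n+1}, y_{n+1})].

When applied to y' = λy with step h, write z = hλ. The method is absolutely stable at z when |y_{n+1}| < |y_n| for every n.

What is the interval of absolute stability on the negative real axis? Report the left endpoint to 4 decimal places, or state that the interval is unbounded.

Test eqn y'=λy, z=hλ:
  y_{n+1} = y_n + z·[18/25·y_n + 7/25·y_{n+1}] ⇒ (1 − 7/25z)y_{n+1} = (1 + 18/25z)y_n
  so R(z) = (1 + 18/25z)/(1 − 7/25z).

Find x<0 with |R(x)|<1.
x=-0.33: |R|=0.6979
R=−1: 1+18/25x = −1+7/25x ⇒ -11/25x=2 ⇒ x=2/(-11/25)=-4.5455
Confirm numerically:
  x=-3.637: |R|=0.80196 <1
  x=-2.372: |R|=0.42534 <1
  x=-2.230: |R|=0.37281 <1
  x=-5.051: |R|=1.09214 >1
  x=-4.896: |R|=1.06506 >1
So |R|<1 on (-4.5455, 0).

z∈(-4.5455,0).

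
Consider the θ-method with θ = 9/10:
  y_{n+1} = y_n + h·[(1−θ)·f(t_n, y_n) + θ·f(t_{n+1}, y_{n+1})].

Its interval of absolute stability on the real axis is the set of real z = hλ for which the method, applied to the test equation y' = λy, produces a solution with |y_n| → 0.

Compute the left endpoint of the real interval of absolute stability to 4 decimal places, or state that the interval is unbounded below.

interval (−∞, 0).

Set f=λy, z=hλ:
  y_{n+1} = y_n + z·[1/10·y_n + 9/10·y_{n+1}] ⇒ (1 − 9/10z)y_{n+1} = (1 + 1/10z)y_n
  R(z) = (1 + 1/10z)/(1 − 9/10z).

Solve |R(x)|<1 on ℝ⁻.
x=-1.63: |R|=0.3393
x=-2: |R|=0.2857
x=-10: |R|=0.0000
x=-100: |R|=0.0989
θ=9/10≥1/2 ⇒ |1+1/10x|<|1−9/10x| ∀x<0 ⇒ stable on all of ℝ⁻.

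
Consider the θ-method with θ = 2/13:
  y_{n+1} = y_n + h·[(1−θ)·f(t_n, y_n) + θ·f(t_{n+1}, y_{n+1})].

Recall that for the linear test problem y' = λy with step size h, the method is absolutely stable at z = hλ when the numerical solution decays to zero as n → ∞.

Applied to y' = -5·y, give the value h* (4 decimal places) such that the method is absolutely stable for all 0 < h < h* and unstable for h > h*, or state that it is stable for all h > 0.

Test eqn y'=λy, z=hλ:
  y_{n+1} = y_n + z·[11/13·y_n + 2/13·y_{n+1}] ⇒ (1 − 2/13z)y_{n+1} = (1 + 11/13z)y_n
  so R(z) = (1 + 11/13z)/(1 − 2/13z).

Need |R(x)|<1, x<0.
x=-1.29: |R|=0.0764
R=−1: 1+11/13x = −1+2/13x ⇒ -9/13x=2 ⇒ x=2/(-9/13)=-2.8889
Confirm numerically:
  x=-2.093: |R|=0.58321 <1
  x=-1.946: |R|=0.49763 <1
  x=-1.310: |R|=0.09027 <1
  x=-3.481: |R|=1.26696 >1
  x=-3.401: |R|=1.23275 >1
  x=-3.007: |R|=1.05591 >1
Stable set (-2.8889, 0).

(-2.8889,0); λ=-5 ⇒ h* = (26/9)/5 = 0.5778.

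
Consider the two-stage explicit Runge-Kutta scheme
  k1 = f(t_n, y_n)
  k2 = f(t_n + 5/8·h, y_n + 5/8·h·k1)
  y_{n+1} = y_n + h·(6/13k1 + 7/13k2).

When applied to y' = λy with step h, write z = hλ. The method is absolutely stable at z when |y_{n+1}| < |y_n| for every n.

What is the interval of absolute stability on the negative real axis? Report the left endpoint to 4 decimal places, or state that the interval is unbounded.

Set f=λy, z=hλ:
  k1=λy_n ⇒ h·k1=z·y_n;  k2=λ(1+5/8z)y_n ⇒ h·k2=z(1+5/8z)y_n
  y_{n+1}/y_n = 1 + 6/13z + 7/13z(1+5/8z) = 1 + z + 35/104z²
  R(z) = 1 + z + 35/104z².

Solve |R(x)|<1 on ℝ⁻.
x=-1.18: |R|=0.2886
R=1: x+35/104x²=0 ⇒ x=−104/35=-2.9714; min R=1−1/(4·35/104)=0.2571>−1
Confirm numerically:
  x=-2.204: |R|=0.43077 <1
  x=-2.176: |R|=0.41750 <1
  x=-1.598: |R|=0.26139 <1
  x=-3.498: |R|=1.61989 >1
  x=-3.227: |R|=1.27755 >1
  x=-3.070: |R|=1.10184 >1
So |R|<1 on (-2.9714, 0).

z∈(-2.9714,0).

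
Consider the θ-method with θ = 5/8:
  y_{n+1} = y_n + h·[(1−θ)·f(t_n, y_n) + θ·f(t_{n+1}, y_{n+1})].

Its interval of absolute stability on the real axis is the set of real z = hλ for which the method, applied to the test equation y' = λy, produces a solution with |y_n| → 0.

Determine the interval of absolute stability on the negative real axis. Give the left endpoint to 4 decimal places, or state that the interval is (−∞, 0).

Set f=λy, z=hλ:
  y_{n+1} = y_n + z·[3/8·y_n + 5/8·y_{n+1}] ⇒ (1 − 5/8z)y_{n+1} = (1 + 3/8z)y_n
  R(z) = (1 + 3/8z)/(1 − 5/8z).

Boundary: |R(x)|=1, x<0.
x=-1.69: |R|=0.1781
x=-2: |R|=0.1111
x=-10: |R|=0.3793
x=-100: |R|=0.5748
θ=5/8≥1/2 ⇒ |1+3/8x|<|1−5/8x| ∀x<0 ⇒ stable on all of ℝ⁻.

unbounded; (−∞, 0).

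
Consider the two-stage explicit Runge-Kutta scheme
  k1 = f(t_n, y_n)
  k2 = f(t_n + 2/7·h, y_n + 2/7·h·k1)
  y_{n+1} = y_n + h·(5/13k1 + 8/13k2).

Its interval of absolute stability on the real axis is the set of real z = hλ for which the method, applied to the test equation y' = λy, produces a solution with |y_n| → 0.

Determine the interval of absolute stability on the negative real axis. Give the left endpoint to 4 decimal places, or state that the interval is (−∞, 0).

Set f=λy, z=hλ:
  k1=λy_n ⇒ h·k1=z·y_n;  k2=λ(1+2/7z)y_n ⇒ h·k2=z(1+2/7z)y_n
  y_{n+1}/y_n = 1 + 5/13z + 8/13z(1+2/7z) = 1 + z + 16/91z²
  R(z) = 1 + z + 16/91z².

Need |R(x)|<1, x<0.
x=-1.1: |R|=0.1127
R=1: x+16/91x²=0 ⇒ x=−91/16=-5.6875; min R=1−1/(4·16/91)=-0.4219>−1
Confirm numerically:
  x=-5.657: |R|=0.96966 <1
  x=-4.915: |R|=0.33242 <1
  x=-4.454: |R|=0.03402 <1
  x=-3.435: |R|=0.36041 <1
  x=-6.174: |R|=1.52811 >1
  x=-5.994: |R|=1.32302 >1
  x=-5.799: |R|=1.11369 >1
Stable set (-5.6875, 0).

z∈(-5.6875,0).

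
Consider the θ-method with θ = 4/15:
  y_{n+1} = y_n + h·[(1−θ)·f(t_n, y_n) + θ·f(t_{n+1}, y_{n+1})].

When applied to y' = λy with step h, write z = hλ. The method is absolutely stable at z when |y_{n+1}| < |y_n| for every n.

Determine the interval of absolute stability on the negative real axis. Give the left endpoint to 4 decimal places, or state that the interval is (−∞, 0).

(-4.2857, 0).

On y'=λy, z=hλ:
  y_{n+1} = y_n + z·[11/15·y_n + 4/15·y_{n+1}] ⇒ (1 − 4/15z)y_{n+1} = (1 + 11/15z)y_n
  so R(z) = (1 + 11/15z)/(1 − 4/15z).

Boundary: |R(x)|=1, x<0.
x=-0.87: |R|=0.2938
R=−1: 1+11/15x = −1+4/15x ⇒ -7/15x=2 ⇒ x=2/(-7/15)=-4.2857
Confirm numerically:
  x=-3.828: |R|=0.89430 <1
  x=-3.708: |R|=0.86444 <1
  x=-3.530: |R|=0.81834 <1
  x=-2.914: |R|=0.63978 <1
  x=-4.810: |R|=1.10718 >1
  x=-4.341: |R|=1.01196 >1
  x=-4.308: |R|=1.00484 >1
Interval (-4.2857, 0).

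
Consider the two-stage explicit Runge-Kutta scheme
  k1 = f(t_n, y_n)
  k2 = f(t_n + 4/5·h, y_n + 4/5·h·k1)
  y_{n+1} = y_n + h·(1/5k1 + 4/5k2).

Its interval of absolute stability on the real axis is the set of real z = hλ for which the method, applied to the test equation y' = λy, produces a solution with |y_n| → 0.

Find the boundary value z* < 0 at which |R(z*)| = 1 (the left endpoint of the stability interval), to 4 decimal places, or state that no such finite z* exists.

On y'=λy, z=hλ:
  k1=λy_n ⇒ h·k1=z·y_n;  k2=λ(1+4/5z)y_n ⇒ h·k2=z(1+4/5z)y_n
  y_{n+1}/y_n = 1 + 1/5z + 4/5z(1+4/5z) = 1 + z + 16/25z²
  ⇒ R(z) = 1 + z + 16/25z².

Boundary: |R(x)|=1, x<0.
x=-0.76: |R|=0.6097
R=1: x+16/25x²=0 ⇒ x=−25/16=-1.5625; min R=1−1/(4·16/25)=0.6094>−1
Confirm numerically:
  x=-1.483: |R|=0.92454 <1
  x=-1.373: |R|=0.83348 <1
  x=-0.861: |R|=0.61345 <1
  x=-2.027: |R|=1.60259 >1
  x=-1.884: |R|=1.38765 >1
  x=-1.756: |R|=1.21746 >1
Stable set (-1.5625, 0).

z* = -1.5625.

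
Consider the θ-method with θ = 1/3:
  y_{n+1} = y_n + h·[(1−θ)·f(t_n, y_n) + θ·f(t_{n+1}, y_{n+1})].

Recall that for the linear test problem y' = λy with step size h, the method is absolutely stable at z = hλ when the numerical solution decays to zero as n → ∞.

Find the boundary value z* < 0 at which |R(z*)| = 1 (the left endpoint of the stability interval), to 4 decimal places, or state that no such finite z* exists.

z* = -6.0000.

With y'=λy (z=hλ):
  y_{n+1} = y_n + z·[2/3·y_n + 1/3·y_{n+1}] ⇒ (1 − 1/3z)y_{n+1} = (1 + 2/3z)y_n
  R(z) = (1 + 2/3z)/(1 − 1/3z).

Find x<0 with |R(x)|<1.
x=-0.58: |R|=0.5140
R=−1: 1+2/3x = −1+1/3x ⇒ -1/3x=2 ⇒ x=2/(-1/3)=-6.0000
Confirm numerically:
  x=-5.485: |R|=0.93930 <1
  x=-4.528: |R|=0.80446 <1
  x=-4.110: |R|=0.73418 <1
  x=-3.735: |R|=0.66370 <1
  x=-6.563: |R|=1.05887 >1
  x=-6.445: |R|=1.04711 >1
  x=-6.232: |R|=1.02513 >1
So |R|<1 on (-6.0000, 0).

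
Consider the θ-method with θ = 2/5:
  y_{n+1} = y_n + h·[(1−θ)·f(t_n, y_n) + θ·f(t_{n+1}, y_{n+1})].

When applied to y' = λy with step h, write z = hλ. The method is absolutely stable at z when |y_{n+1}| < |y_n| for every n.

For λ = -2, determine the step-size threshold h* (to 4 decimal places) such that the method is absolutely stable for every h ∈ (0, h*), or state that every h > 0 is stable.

Test eqn y'=λy, z=hλ:
  y_{n+1} = y_n + z·[3/5·y_n + 2/5·y_{n+1}] ⇒ (1 − 2/5z)y_{n+1} = (1 + 3/5z)y_n
  Hence R(z) = (1 + 3/5z)/(1 − 2/5z).

Boundary: |R(x)|=1, x<0.
x=-1.55: |R|=0.0432
R=−1: 1+3/5x = −1+2/5x ⇒ -1/5x=2 ⇒ x=2/(-1/5)=-10.0000
Confirm numerically:
  x=-9.083: |R|=0.96042 <1
  x=-5.542: |R|=0.72283 <1
  x=-5.541: |R|=0.72273 <1
  x=-10.534: |R|=1.02048 >1
  x=-10.461: |R|=1.01778 >1
  x=-10.288: |R|=1.01126 >1
Stable set (-10.0000, 0).

(-10.0000,0); λ=-2 ⇒ h* = (10)/2 = 5.0000.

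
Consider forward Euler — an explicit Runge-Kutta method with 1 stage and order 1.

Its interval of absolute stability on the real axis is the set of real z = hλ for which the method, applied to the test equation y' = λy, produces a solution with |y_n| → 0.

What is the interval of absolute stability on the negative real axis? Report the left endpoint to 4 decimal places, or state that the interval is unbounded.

z∈(-2.0000,0).

Set f=λy, z=hλ:
  order 1, 1-stage ⇒ R(z)=1+z
  (e.g. R(-1.6)=-0.60000, |R|=0.60000)

Solve |R(x)|<1 on ℝ⁻.
x=-1.6: |R|=0.6000
|R(-2.29)|=1.2900 |R(-1.86)|=0.8600 |R(-1.75)|=0.7500
Bisect:
  x_lo=-2.6945 |R|=1.6945  x_hi=-0.1176 |R|=0.8824
  mid=-1.40607 |R|=0.40607 →hi
  mid=-2.05031 |R|=1.05031 →lo
  mid=-1.72819 |R|=0.72819 →hi
  mid=-1.88925 |R|=0.88925 →hi
  mid=-1.96978 |R|=0.96978 →hi
  mid=-2.01004 |R|=1.01004 →lo
  mid=-1.98991 |R|=0.98991 →hi
  mid=-1.99998 |R|=0.99998 →hi
  ...
  [-2.00013,-1.99998] ⇒ x*=-2.0000
Stable set (-2.0000, 0).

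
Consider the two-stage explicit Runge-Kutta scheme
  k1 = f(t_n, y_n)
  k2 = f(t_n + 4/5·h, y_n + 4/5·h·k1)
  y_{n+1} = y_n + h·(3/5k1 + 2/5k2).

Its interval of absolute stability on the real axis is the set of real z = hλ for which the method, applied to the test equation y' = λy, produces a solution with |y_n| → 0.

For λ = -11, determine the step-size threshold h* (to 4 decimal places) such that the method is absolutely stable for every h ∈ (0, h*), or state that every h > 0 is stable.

Set f=λy, z=hλ:
  k1=λy_n ⇒ h·k1=z·y_n;  k2=λ(1+4/5z)y_n ⇒ h·k2=z(1+4/5z)y_n
  y_{n+1}/y_n = 1 + 3/5z + 2/5z(1+4/5z) = 1 + z + 8/25z²
  R(z) = 1 + z + 8/25z².

Solve |R(x)|<1 on ℝ⁻.
x=-1.6: |R|=0.2192
R=1: x+8/25x²=0 ⇒ x=−25/8=-3.1250; min R=1−1/(4·8/25)=0.2188>−1
Confirm numerically:
  x=-2.971: |R|=0.85359 <1
  x=-2.767: |R|=0.68301 <1
  x=-2.306: |R|=0.39564 <1
  x=-3.700: |R|=1.68080 >1
  x=-3.173: |R|=1.04874 >1
So |R|<1 on (-3.1250, 0).

(-3.1250,0); λ=-11 ⇒ h* = (25/8)/11 = 0.2841.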